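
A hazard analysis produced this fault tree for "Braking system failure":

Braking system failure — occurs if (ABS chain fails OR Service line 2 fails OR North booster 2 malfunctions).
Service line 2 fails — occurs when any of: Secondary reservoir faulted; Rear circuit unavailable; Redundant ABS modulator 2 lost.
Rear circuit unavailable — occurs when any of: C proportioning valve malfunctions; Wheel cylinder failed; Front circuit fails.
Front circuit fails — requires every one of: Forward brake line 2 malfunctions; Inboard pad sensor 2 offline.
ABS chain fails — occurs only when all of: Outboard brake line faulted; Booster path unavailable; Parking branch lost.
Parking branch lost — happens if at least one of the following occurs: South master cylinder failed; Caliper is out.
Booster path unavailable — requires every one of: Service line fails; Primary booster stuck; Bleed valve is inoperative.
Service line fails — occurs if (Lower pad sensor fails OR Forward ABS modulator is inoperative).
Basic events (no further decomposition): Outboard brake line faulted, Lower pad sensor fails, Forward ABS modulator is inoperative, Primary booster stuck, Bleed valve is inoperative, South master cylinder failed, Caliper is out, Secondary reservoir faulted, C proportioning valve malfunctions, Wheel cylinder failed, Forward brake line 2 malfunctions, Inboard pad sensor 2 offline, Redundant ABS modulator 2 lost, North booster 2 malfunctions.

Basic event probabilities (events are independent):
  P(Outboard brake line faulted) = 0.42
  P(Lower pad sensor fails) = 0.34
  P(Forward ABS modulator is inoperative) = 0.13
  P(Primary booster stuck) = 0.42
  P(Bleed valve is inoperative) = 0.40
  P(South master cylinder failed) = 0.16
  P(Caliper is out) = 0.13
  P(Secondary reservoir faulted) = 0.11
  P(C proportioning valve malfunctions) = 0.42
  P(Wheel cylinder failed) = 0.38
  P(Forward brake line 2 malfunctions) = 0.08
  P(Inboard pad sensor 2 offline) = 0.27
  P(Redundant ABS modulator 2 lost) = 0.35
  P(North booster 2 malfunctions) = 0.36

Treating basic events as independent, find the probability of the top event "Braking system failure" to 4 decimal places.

0.8708

P(Service line fails) [OR] = 1 − (1−0.34) × (1−0.13) = 0.425800
P(Booster path unavailable) [AND] = 0.425800 × 0.42 × 0.40 = 0.071534
P(Parking branch lost) [OR] = 1 − (1−0.16) × (1−0.13) = 0.269200
P(ABS chain fails) [AND] = 0.42 × 0.071534 × 0.269200 = 0.008088
P(Front circuit fails) [AND] = 0.08 × 0.27 = 0.021600
P(Rear circuit unavailable) [OR] = 1 − (1−0.42) × (1−0.38) × (1−0.021600) = 0.648167
P(Service line 2 fails) [OR] = 1 − (1−0.11) × (1−0.648167) × (1−0.35) = 0.796465
P(Braking system failure) [OR] = 1 − (1−0.008088) × (1−0.796465) × (1−0.36) = 0.870791
Rounded to 4 decimal places: P(Braking system failure) ≈ 0.8708.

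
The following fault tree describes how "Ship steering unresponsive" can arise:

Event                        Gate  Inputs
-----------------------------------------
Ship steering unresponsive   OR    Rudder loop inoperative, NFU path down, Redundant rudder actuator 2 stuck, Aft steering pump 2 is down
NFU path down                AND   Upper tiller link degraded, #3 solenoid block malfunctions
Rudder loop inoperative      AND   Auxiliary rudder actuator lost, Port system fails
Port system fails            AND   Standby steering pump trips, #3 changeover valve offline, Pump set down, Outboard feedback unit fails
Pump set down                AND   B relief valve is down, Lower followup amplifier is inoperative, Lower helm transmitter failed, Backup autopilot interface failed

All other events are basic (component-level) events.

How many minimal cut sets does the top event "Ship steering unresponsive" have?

Pump set down [AND]: one cut set from each child combined → 1 × 1 × 1 × 1 = 1 cut set(s).
Port system fails [AND]: one cut set from each child combined → 1 × 1 × 1 × 1 = 1 cut set(s).
Rudder loop inoperative [AND]: one cut set from each child combined → 1 × 1 = 1 cut set(s).
NFU path down [AND]: one cut set from each child combined → 1 × 1 = 1 cut set(s).
Ship steering unresponsive [OR]: union of children's cut sets → 4 cut set(s).
Minimal cut sets: {#3 changeover valve offline, Auxiliary rudder actuator lost, B relief valve is down, Backup autopilot interface failed, Lower followup amplifier is inoperative, Lower helm transmitter failed, Outboard feedback unit fails, Standby steering pump trips}; {#3 solenoid block malfunctions, Upper tiller link degraded}; {Redundant rudder actuator 2 stuck}; {Aft steering pump 2 is down}.

4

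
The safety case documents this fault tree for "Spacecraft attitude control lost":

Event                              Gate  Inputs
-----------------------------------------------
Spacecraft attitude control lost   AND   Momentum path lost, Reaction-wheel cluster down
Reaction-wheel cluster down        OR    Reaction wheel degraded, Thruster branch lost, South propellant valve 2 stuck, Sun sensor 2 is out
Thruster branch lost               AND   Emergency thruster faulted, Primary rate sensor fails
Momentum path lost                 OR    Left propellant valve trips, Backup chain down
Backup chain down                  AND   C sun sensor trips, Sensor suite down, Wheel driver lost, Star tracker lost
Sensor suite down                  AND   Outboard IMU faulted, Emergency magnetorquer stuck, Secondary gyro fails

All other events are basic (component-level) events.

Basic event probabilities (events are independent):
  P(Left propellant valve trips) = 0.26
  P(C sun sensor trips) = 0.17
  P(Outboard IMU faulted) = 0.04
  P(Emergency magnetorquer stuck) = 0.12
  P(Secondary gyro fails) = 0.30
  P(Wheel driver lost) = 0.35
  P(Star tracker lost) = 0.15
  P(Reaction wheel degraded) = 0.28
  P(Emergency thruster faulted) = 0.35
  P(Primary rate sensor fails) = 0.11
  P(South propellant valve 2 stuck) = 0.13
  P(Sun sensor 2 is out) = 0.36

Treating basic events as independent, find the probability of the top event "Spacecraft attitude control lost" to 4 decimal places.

0.1598

P(Sensor suite down) [AND] = 0.04 × 0.12 × 0.30 = 0.001440
P(Backup chain down) [AND] = 0.17 × 0.001440 × 0.35 × 0.15 = 0.000013
P(Momentum path lost) [OR] = 1 − (1−0.26) × (1−0.000013) = 0.260010
P(Thruster branch lost) [AND] = 0.35 × 0.11 = 0.038500
P(Reaction-wheel cluster down) [OR] = 1 − (1−0.28) × (1−0.038500) × (1−0.13) × (1−0.36) = 0.614538
P(Spacecraft attitude control lost) [AND] = 0.260010 × 0.614538 = 0.159786
Rounded to 4 decimal places: P(Spacecraft attitude control lost) ≈ 0.1598.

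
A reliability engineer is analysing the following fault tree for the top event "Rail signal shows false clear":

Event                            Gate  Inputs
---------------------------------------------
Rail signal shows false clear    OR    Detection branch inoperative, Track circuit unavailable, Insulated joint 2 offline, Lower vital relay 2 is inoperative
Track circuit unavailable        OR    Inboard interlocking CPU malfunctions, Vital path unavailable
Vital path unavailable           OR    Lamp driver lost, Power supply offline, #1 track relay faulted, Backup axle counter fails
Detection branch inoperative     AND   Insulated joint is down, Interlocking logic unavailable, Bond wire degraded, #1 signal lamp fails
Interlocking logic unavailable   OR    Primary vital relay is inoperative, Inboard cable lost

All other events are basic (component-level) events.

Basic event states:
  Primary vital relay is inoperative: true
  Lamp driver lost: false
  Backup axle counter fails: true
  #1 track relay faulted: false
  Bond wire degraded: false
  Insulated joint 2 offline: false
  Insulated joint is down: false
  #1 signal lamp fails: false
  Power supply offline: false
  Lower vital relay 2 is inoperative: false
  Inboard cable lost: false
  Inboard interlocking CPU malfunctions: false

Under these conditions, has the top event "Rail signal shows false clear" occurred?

Yes

Interlocking logic unavailable [OR]: Primary vital relay is inoperative=occurs, Inboard cable lost=not → at least one input occurs → occurs.
Detection branch inoperative [AND]: Insulated joint is down=not, Interlocking logic unavailable=occurs, Bond wire degraded=not, #1 signal lamp fails=not → not all inputs occur → does not occur.
Vital path unavailable [OR]: Lamp driver lost=not, Power supply offline=not, #1 track relay faulted=not, Backup axle counter fails=occurs → at least one input occurs → occurs.
Track circuit unavailable [OR]: Inboard interlocking CPU malfunctions=not, Vital path unavailable=occurs → at least one input occurs → occurs.
Rail signal shows false clear [OR]: Detection branch inoperative=not, Track circuit unavailable=occurs, Insulated joint 2 offline=not, Lower vital relay 2 is inoperative=not → at least one input occurs → occurs.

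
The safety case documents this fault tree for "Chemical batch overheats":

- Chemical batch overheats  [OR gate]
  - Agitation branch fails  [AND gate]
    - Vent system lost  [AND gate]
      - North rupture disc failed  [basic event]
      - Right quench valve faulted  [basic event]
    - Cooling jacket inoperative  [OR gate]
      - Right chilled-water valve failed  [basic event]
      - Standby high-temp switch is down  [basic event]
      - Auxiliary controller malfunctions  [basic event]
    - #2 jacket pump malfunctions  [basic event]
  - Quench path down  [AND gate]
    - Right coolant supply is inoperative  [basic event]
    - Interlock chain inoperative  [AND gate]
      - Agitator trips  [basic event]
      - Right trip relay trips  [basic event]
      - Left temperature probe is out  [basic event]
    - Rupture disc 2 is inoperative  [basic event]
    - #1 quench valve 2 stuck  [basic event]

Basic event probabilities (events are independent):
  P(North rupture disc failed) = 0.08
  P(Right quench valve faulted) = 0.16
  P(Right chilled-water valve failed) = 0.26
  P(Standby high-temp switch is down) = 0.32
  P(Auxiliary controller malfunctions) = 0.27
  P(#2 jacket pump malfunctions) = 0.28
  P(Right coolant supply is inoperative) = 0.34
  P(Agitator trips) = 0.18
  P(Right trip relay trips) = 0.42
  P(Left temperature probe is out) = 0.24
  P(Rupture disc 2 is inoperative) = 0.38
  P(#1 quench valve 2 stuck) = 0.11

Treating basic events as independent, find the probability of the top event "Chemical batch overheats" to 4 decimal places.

P(Vent system lost) [AND] = 0.08 × 0.16 = 0.012800
P(Cooling jacket inoperative) [OR] = 1 − (1−0.26) × (1−0.32) × (1−0.27) = 0.632664
P(Agitation branch fails) [AND] = 0.012800 × 0.632664 × 0.28 = 0.002267
P(Interlock chain inoperative) [AND] = 0.18 × 0.42 × 0.24 = 0.018144
P(Quench path down) [AND] = 0.34 × 0.018144 × 0.38 × 0.11 = 0.000258
P(Chemical batch overheats) [OR] = 1 − (1−0.002267) × (1−0.000258) = 0.002524
Rounded to 4 decimal places: P(Chemical batch overheats) ≈ 0.0025.

0.0025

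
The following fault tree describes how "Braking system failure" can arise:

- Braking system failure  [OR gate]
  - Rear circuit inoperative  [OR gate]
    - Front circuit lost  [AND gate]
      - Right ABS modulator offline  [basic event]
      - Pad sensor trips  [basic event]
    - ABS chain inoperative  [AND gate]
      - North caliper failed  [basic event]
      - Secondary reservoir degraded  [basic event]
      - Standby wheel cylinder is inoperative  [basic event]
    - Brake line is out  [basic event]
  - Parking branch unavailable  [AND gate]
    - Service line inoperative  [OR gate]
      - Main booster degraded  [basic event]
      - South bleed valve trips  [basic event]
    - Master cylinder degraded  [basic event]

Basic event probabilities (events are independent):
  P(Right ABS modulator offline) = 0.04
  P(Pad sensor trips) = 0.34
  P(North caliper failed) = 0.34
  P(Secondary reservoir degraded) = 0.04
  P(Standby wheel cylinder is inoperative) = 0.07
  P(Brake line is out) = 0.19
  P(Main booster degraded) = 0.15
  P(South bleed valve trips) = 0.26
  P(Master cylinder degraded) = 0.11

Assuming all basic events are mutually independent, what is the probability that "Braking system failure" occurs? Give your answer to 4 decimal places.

P(Front circuit lost) [AND] = 0.04 × 0.34 = 0.013600
P(ABS chain inoperative) [AND] = 0.34 × 0.04 × 0.07 = 0.000952
P(Rear circuit inoperative) [OR] = 1 − (1−0.013600) × (1−0.000952) × (1−0.19) = 0.201777
P(Service line inoperative) [OR] = 1 − (1−0.15) × (1−0.26) = 0.371000
P(Parking branch unavailable) [AND] = 0.371000 × 0.11 = 0.040810
P(Braking system failure) [OR] = 1 − (1−0.201777) × (1−0.040810) = 0.234352
Rounded to 4 decimal places: P(Braking system failure) ≈ 0.2344.

0.2344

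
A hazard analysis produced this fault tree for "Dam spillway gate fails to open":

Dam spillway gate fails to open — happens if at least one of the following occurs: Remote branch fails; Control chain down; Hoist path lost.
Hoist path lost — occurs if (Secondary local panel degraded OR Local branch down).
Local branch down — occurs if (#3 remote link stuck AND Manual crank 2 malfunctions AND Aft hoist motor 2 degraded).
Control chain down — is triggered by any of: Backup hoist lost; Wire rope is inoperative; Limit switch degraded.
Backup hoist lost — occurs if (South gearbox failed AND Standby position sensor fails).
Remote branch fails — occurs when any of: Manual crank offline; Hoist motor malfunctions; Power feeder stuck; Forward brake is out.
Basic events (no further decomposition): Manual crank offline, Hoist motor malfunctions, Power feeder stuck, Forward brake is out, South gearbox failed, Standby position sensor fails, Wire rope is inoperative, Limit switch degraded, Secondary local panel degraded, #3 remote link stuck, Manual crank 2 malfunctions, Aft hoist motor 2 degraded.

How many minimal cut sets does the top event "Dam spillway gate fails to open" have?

9

Remote branch fails [OR]: union of children's cut sets → 4 cut set(s).
Backup hoist lost [AND]: one cut set from each child combined → 1 × 1 = 1 cut set(s).
Control chain down [OR]: union of children's cut sets → 3 cut set(s).
Local branch down [AND]: one cut set from each child combined → 1 × 1 × 1 = 1 cut set(s).
Hoist path lost [OR]: union of children's cut sets → 2 cut set(s).
Dam spillway gate fails to open [OR]: union of children's cut sets → 9 cut set(s).
Minimal cut sets: {Manual crank offline}; {Hoist motor malfunctions}; {Power feeder stuck}; {Forward brake is out}; {South gearbox failed, Standby position sensor fails}; {Wire rope is inoperative}; {Limit switch degraded}; {Secondary local panel degraded}; {#3 remote link stuck, Aft hoist motor 2 degraded, Manual crank 2 malfunctions}.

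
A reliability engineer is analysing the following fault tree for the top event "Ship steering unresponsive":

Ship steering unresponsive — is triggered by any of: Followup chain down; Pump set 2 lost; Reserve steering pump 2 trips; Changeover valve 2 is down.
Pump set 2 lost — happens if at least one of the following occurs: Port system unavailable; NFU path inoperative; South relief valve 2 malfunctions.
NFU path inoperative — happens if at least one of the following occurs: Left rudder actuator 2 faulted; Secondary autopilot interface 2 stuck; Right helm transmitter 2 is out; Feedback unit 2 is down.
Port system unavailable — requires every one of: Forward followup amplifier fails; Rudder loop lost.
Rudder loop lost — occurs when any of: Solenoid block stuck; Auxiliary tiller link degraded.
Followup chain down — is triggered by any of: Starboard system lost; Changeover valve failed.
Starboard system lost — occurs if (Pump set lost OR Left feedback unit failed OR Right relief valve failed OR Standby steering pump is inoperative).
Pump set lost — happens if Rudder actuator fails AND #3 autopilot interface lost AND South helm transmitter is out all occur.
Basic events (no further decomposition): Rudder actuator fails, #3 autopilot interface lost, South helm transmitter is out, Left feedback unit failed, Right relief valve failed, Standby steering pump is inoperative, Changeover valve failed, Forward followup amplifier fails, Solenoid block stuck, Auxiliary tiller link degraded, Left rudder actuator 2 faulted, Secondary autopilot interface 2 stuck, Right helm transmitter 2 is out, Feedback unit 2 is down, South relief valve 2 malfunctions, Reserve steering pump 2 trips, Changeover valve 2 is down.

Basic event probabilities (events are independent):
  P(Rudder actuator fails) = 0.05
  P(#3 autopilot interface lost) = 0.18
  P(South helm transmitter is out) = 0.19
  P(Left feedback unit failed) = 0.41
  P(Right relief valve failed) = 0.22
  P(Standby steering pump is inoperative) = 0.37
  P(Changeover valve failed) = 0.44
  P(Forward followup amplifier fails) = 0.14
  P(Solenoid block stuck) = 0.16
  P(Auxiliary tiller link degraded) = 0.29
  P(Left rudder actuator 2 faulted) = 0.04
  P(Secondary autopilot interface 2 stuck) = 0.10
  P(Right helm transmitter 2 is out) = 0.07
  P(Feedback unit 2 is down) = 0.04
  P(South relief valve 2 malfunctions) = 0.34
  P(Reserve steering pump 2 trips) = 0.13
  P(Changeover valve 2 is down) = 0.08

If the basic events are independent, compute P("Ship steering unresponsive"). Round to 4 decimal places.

0.9377

P(Pump set lost) [AND] = 0.05 × 0.18 × 0.19 = 0.001710
P(Starboard system lost) [OR] = 1 − (1−0.001710) × (1−0.41) × (1−0.22) × (1−0.37) = 0.710570
P(Followup chain down) [OR] = 1 − (1−0.710570) × (1−0.44) = 0.837919
P(Rudder loop lost) [OR] = 1 − (1−0.16) × (1−0.29) = 0.403600
P(Port system unavailable) [AND] = 0.14 × 0.403600 = 0.056504
P(NFU path inoperative) [OR] = 1 − (1−0.04) × (1−0.10) × (1−0.07) × (1−0.04) = 0.228621
P(Pump set 2 lost) [OR] = 1 − (1−0.056504) × (1−0.228621) × (1−0.34) = 0.519657
P(Ship steering unresponsive) [OR] = 1 − (1−0.837919) × (1−0.519657) × (1−0.13) × (1−0.08) = 0.937685
Rounded to 4 decimal places: P(Ship steering unresponsive) ≈ 0.9377.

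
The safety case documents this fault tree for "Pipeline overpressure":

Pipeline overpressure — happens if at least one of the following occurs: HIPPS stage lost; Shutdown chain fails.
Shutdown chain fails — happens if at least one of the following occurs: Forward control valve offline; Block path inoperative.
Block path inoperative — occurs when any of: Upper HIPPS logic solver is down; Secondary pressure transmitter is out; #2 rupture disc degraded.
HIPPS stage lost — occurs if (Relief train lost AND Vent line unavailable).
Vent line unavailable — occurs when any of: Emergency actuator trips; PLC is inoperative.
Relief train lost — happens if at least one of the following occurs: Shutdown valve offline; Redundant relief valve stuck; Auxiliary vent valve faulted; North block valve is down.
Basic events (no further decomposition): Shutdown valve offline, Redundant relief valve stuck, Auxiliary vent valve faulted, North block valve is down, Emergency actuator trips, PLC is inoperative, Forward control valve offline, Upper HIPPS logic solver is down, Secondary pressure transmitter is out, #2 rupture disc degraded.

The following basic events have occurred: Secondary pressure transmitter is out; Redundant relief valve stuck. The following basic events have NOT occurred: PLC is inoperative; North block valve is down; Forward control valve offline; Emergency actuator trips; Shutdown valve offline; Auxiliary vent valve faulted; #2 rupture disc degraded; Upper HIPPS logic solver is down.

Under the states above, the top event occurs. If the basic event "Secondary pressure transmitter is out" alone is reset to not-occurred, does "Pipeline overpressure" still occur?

Counterfactual: set "Secondary pressure transmitter is out" to not occurred.
Relief train lost [OR]: Shutdown valve offline=not, Redundant relief valve stuck=occurs, Auxiliary vent valve faulted=not, North block valve is down=not → at least one input occurs → occurs.
Vent line unavailable [OR]: Emergency actuator trips=not, PLC is inoperative=not → no input occurs → does not occur.
HIPPS stage lost [AND]: Relief train lost=occurs, Vent line unavailable=not → not all inputs occur → does not occur.
Block path inoperative [OR]: Upper HIPPS logic solver is down=not, Secondary pressure transmitter is out=not, #2 rupture disc degraded=not → no input occurs → does not occur.
Shutdown chain fails [OR]: Forward control valve offline=not, Block path inoperative=not → no input occurs → does not occur.
Pipeline overpressure [OR]: HIPPS stage lost=not, Shutdown chain fails=not → no input occurs → does not occur.

No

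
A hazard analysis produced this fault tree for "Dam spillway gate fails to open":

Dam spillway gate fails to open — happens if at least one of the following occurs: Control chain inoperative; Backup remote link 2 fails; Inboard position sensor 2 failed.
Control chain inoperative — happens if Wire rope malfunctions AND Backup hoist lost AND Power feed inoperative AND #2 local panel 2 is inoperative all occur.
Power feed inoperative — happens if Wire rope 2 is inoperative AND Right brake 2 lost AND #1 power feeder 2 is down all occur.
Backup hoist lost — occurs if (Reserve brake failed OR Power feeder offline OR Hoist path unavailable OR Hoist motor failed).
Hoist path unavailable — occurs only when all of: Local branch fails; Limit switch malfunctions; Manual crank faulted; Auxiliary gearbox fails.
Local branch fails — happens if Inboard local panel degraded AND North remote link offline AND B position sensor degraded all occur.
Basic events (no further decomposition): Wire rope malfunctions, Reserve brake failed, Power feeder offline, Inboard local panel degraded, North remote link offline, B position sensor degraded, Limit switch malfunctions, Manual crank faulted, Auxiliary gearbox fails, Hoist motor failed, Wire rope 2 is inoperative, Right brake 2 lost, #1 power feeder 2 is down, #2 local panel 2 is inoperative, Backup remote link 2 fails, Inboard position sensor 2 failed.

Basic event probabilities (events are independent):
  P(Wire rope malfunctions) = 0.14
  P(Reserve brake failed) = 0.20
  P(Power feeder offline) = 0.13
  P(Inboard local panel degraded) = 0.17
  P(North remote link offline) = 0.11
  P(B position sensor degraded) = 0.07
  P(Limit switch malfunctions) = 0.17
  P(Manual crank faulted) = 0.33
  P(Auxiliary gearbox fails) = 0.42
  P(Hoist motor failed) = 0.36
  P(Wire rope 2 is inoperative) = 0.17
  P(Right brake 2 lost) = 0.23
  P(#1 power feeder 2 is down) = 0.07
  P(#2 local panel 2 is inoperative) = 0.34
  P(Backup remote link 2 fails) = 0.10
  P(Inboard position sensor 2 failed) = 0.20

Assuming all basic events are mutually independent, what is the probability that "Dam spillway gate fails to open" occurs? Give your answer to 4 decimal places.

0.2801

P(Local branch fails) [AND] = 0.17 × 0.11 × 0.07 = 0.001309
P(Hoist path unavailable) [AND] = 0.001309 × 0.17 × 0.33 × 0.42 = 0.000031
P(Backup hoist lost) [OR] = 1 − (1−0.20) × (1−0.13) × (1−0.000031) × (1−0.36) = 0.554574
P(Power feed inoperative) [AND] = 0.17 × 0.23 × 0.07 = 0.002737
P(Control chain inoperative) [AND] = 0.14 × 0.554574 × 0.002737 × 0.34 = 0.000072
P(Dam spillway gate fails to open) [OR] = 1 − (1−0.000072) × (1−0.10) × (1−0.20) = 0.280052
Rounded to 4 decimal places: P(Dam spillway gate fails to open) ≈ 0.2801.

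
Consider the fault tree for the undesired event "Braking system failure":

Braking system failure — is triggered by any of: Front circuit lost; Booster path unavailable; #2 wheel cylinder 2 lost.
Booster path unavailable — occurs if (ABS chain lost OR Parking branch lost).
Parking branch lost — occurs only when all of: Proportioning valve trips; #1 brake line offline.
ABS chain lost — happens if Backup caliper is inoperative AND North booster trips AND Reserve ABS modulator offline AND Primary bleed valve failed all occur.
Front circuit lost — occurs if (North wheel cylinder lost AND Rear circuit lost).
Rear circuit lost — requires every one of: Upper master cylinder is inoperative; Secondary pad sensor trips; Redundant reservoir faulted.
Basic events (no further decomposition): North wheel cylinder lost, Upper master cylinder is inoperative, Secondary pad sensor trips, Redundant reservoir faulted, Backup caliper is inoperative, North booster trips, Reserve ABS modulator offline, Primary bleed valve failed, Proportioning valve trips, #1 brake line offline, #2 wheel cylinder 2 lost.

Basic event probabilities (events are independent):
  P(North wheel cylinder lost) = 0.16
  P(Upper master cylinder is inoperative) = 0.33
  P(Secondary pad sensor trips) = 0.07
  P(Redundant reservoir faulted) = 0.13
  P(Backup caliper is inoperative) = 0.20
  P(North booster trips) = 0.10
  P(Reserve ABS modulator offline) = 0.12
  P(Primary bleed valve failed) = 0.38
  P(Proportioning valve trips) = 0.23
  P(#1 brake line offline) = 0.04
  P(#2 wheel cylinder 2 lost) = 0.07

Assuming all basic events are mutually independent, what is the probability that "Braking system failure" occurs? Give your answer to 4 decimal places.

P(Rear circuit lost) [AND] = 0.33 × 0.07 × 0.13 = 0.003003
P(Front circuit lost) [AND] = 0.16 × 0.003003 = 0.000480
P(ABS chain lost) [AND] = 0.20 × 0.10 × 0.12 × 0.38 = 0.000912
P(Parking branch lost) [AND] = 0.23 × 0.04 = 0.009200
P(Booster path unavailable) [OR] = 1 − (1−0.000912) × (1−0.009200) = 0.010104
P(Braking system failure) [OR] = 1 − (1−0.000480) × (1−0.010104) × (1−0.07) = 0.079839
Rounded to 4 decimal places: P(Braking system failure) ≈ 0.0798.

0.0798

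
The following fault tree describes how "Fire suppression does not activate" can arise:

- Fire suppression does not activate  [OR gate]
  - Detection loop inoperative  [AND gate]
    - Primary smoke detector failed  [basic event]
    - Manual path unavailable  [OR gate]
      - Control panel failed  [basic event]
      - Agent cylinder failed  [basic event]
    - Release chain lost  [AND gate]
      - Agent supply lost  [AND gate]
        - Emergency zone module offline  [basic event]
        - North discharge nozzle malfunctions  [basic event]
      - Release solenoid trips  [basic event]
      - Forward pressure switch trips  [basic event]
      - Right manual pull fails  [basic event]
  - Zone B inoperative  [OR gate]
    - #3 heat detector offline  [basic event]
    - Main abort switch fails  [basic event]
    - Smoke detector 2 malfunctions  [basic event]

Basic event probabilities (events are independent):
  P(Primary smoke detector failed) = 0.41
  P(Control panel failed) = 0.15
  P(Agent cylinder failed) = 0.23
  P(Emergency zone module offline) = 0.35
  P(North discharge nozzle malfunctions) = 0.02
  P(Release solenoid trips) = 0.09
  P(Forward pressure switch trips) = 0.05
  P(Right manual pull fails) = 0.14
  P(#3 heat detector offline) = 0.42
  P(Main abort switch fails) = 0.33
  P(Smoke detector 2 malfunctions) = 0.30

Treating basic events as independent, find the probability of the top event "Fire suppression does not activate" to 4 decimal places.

P(Manual path unavailable) [OR] = 1 − (1−0.15) × (1−0.23) = 0.345500
P(Agent supply lost) [AND] = 0.35 × 0.02 = 0.007000
P(Release chain lost) [AND] = 0.007000 × 0.09 × 0.05 × 0.14 = 0.000004
P(Detection loop inoperative) [AND] = 0.41 × 0.345500 × 0.000004 = 0.000001
P(Zone B inoperative) [OR] = 1 − (1−0.42) × (1−0.33) × (1−0.30) = 0.727980
P(Fire suppression does not activate) [OR] = 1 − (1−0.000001) × (1−0.727980) = 0.727980
Rounded to 4 decimal places: P(Fire suppression does not activate) ≈ 0.7280.

0.7280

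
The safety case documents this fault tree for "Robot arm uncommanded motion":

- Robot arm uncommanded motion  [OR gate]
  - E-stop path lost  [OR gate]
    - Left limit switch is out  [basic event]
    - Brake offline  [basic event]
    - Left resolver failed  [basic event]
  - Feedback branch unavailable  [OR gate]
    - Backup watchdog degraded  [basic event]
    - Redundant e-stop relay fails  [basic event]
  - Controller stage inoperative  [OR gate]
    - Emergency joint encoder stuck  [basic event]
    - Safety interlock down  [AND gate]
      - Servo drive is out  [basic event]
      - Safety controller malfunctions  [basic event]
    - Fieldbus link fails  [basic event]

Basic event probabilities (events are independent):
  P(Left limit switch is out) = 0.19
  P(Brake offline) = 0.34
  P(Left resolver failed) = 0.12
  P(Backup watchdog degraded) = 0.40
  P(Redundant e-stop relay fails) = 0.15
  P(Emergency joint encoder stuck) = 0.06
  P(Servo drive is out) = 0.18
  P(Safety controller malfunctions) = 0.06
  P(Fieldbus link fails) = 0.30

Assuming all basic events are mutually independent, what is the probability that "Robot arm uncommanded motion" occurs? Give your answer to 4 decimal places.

0.8438

P(E-stop path lost) [OR] = 1 − (1−0.19) × (1−0.34) × (1−0.12) = 0.529552
P(Feedback branch unavailable) [OR] = 1 − (1−0.40) × (1−0.15) = 0.490000
P(Safety interlock down) [AND] = 0.18 × 0.06 = 0.010800
P(Controller stage inoperative) [OR] = 1 − (1−0.06) × (1−0.010800) × (1−0.30) = 0.349106
P(Robot arm uncommanded motion) [OR] = 1 − (1−0.529552) × (1−0.490000) × (1−0.349106) = 0.843832
Rounded to 4 decimal places: P(Robot arm uncommanded motion) ≈ 0.8438.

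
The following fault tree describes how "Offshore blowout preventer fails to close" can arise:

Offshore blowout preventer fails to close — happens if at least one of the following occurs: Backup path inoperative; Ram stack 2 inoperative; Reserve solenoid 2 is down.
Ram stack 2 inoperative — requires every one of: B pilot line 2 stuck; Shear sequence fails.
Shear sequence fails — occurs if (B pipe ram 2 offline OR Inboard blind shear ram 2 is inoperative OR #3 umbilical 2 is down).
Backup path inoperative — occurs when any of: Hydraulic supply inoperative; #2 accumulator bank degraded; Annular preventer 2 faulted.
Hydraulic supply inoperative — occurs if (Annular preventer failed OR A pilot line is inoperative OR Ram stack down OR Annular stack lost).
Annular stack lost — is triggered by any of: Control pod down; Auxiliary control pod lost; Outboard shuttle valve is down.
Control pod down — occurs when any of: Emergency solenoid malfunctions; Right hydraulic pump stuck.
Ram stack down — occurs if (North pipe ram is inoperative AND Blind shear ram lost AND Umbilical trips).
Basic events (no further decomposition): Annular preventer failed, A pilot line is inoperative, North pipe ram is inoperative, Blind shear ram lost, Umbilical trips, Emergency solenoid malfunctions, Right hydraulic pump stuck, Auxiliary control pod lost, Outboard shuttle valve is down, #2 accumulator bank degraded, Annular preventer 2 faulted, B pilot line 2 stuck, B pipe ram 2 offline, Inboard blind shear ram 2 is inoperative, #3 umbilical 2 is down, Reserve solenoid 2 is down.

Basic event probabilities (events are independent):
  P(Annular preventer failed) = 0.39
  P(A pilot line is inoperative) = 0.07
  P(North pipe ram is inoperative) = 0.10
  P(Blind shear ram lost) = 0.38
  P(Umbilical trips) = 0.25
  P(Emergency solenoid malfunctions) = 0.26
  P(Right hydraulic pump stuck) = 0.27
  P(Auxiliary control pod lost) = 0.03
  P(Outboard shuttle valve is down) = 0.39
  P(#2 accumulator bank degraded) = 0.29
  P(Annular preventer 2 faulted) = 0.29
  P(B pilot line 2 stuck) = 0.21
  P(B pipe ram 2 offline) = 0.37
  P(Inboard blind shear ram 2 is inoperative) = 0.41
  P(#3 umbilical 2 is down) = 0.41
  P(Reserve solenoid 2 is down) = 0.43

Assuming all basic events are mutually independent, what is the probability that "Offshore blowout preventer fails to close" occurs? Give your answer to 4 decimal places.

P(Ram stack down) [AND] = 0.10 × 0.38 × 0.25 = 0.009500
P(Control pod down) [OR] = 1 − (1−0.26) × (1−0.27) = 0.459800
P(Annular stack lost) [OR] = 1 − (1−0.459800) × (1−0.03) × (1−0.39) = 0.680364
P(Hydraulic supply inoperative) [OR] = 1 − (1−0.39) × (1−0.07) × (1−0.009500) × (1−0.680364) = 0.820393
P(Backup path inoperative) [OR] = 1 − (1−0.820393) × (1−0.29) × (1−0.29) = 0.909460
P(Shear sequence fails) [OR] = 1 − (1−0.37) × (1−0.41) × (1−0.41) = 0.780697
P(Ram stack 2 inoperative) [AND] = 0.21 × 0.780697 = 0.163946
P(Offshore blowout preventer fails to close) [OR] = 1 − (1−0.909460) × (1−0.163946) × (1−0.43) = 0.956853
Rounded to 4 decimal places: P(Offshore blowout preventer fails to close) ≈ 0.9569.

0.9569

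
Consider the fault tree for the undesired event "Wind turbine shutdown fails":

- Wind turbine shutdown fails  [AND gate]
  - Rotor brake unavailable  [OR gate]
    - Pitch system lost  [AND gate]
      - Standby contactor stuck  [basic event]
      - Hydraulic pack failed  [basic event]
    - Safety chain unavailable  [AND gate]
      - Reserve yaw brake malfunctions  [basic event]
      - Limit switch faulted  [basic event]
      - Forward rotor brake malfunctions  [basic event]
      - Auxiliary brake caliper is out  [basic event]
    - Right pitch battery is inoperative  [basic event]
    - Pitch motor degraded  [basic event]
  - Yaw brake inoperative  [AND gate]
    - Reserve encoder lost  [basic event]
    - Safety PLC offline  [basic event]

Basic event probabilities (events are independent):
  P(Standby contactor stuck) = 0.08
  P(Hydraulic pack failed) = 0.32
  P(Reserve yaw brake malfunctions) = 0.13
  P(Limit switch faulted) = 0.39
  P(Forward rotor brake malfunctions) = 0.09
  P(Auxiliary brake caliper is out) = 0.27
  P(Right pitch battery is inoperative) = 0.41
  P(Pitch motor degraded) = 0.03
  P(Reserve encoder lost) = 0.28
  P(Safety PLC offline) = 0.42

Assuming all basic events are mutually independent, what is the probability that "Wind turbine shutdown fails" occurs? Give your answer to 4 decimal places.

0.0521

P(Pitch system lost) [AND] = 0.08 × 0.32 = 0.025600
P(Safety chain unavailable) [AND] = 0.13 × 0.39 × 0.09 × 0.27 = 0.001232
P(Rotor brake unavailable) [OR] = 1 − (1−0.025600) × (1−0.001232) × (1−0.41) × (1−0.03) = 0.443038
P(Yaw brake inoperative) [AND] = 0.28 × 0.42 = 0.117600
P(Wind turbine shutdown fails) [AND] = 0.443038 × 0.117600 = 0.052101
Rounded to 4 decimal places: P(Wind turbine shutdown fails) ≈ 0.0521.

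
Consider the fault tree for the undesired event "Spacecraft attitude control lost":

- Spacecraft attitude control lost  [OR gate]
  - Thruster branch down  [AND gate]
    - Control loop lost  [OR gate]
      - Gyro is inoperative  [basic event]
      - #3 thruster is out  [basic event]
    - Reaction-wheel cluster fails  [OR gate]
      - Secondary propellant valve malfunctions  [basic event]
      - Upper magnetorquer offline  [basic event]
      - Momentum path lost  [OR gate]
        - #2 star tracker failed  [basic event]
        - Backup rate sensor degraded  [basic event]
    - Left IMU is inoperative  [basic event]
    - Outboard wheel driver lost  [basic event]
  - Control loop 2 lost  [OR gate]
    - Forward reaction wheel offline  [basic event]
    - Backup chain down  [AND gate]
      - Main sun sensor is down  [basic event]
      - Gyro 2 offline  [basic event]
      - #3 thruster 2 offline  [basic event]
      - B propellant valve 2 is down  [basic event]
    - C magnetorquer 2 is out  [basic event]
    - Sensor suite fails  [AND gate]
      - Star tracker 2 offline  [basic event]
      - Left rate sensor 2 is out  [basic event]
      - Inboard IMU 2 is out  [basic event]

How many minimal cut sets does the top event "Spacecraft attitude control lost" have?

12

Control loop lost [OR]: union of children's cut sets → 2 cut set(s).
Momentum path lost [OR]: union of children's cut sets → 2 cut set(s).
Reaction-wheel cluster fails [OR]: union of children's cut sets → 4 cut set(s).
Thruster branch down [AND]: one cut set from each child combined → 2 × 4 × 1 × 1 = 8 cut set(s).
Backup chain down [AND]: one cut set from each child combined → 1 × 1 × 1 × 1 = 1 cut set(s).
Sensor suite fails [AND]: one cut set from each child combined → 1 × 1 × 1 = 1 cut set(s).
Control loop 2 lost [OR]: union of children's cut sets → 4 cut set(s).
Spacecraft attitude control lost [OR]: union of children's cut sets → 12 cut set(s).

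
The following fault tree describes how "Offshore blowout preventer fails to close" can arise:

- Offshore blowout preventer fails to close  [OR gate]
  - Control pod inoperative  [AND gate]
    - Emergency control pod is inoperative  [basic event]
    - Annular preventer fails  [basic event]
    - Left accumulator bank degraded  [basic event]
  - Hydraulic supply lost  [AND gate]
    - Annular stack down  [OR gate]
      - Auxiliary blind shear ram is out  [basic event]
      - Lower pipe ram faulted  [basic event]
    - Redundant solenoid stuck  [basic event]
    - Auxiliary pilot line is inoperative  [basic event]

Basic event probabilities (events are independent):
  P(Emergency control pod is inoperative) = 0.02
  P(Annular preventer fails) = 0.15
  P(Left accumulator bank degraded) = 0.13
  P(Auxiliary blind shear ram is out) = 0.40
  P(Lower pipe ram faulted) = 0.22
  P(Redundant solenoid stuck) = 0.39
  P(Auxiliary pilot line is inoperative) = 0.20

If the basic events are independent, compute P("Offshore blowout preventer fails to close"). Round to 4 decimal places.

P(Control pod inoperative) [AND] = 0.02 × 0.15 × 0.13 = 0.000390
P(Annular stack down) [OR] = 1 − (1−0.40) × (1−0.22) = 0.532000
P(Hydraulic supply lost) [AND] = 0.532000 × 0.39 × 0.20 = 0.041496
P(Offshore blowout preventer fails to close) [OR] = 1 − (1−0.000390) × (1−0.041496) = 0.041870
Rounded to 4 decimal places: P(Offshore blowout preventer fails to close) ≈ 0.0419.

0.0419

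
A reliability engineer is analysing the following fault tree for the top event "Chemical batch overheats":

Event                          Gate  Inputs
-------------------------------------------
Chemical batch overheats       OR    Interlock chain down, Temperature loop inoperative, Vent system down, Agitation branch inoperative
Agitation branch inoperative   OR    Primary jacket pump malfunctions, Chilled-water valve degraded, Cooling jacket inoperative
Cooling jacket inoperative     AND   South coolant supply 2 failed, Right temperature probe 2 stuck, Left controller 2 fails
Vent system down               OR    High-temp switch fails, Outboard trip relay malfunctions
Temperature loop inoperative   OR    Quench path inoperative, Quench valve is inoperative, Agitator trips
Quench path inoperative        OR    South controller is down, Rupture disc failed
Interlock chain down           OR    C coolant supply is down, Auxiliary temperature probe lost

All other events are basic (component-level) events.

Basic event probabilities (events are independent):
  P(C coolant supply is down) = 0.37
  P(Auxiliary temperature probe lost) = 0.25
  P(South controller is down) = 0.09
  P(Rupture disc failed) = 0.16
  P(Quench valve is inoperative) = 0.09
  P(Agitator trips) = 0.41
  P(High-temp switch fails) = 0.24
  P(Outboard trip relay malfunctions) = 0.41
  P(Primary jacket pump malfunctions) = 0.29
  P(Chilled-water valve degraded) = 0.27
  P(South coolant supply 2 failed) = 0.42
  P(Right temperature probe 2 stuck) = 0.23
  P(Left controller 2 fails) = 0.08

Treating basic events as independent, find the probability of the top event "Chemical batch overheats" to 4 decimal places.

P(Interlock chain down) [OR] = 1 − (1−0.37) × (1−0.25) = 0.527500
P(Quench path inoperative) [OR] = 1 − (1−0.09) × (1−0.16) = 0.235600
P(Temperature loop inoperative) [OR] = 1 − (1−0.235600) × (1−0.09) × (1−0.41) = 0.589594
P(Vent system down) [OR] = 1 − (1−0.24) × (1−0.41) = 0.551600
P(Cooling jacket inoperative) [AND] = 0.42 × 0.23 × 0.08 = 0.007728
P(Agitation branch inoperative) [OR] = 1 − (1−0.29) × (1−0.27) × (1−0.007728) = 0.485705
P(Chemical batch overheats) [OR] = 1 − (1−0.527500) × (1−0.589594) × (1−0.551600) × (1−0.485705) = 0.955281
Rounded to 4 decimal places: P(Chemical batch overheats) ≈ 0.9553.

0.9553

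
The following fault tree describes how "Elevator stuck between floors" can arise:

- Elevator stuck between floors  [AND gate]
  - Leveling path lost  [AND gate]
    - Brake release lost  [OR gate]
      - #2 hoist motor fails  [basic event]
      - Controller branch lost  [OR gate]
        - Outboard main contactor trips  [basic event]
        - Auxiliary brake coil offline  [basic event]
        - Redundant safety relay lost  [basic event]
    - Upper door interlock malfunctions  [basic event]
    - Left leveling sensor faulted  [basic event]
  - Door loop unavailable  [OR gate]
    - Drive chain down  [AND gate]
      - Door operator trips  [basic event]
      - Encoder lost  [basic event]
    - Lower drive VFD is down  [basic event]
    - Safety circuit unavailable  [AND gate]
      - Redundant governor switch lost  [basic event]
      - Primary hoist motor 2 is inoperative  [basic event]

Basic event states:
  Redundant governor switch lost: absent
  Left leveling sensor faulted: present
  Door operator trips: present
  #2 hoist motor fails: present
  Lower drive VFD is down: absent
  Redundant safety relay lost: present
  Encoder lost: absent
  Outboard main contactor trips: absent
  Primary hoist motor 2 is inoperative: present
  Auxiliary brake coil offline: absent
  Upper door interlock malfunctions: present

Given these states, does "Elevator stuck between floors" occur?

Controller branch lost [OR]: Outboard main contactor trips=not, Auxiliary brake coil offline=not, Redundant safety relay lost=occurs → at least one input occurs → occurs.
Brake release lost [OR]: #2 hoist motor fails=occurs, Controller branch lost=occurs → at least one input occurs → occurs.
Leveling path lost [AND]: Brake release lost=occurs, Upper door interlock malfunctions=occurs, Left leveling sensor faulted=occurs → all inputs occur → occurs.
Drive chain down [AND]: Door operator trips=occurs, Encoder lost=not → not all inputs occur → does not occur.
Safety circuit unavailable [AND]: Redundant governor switch lost=not, Primary hoist motor 2 is inoperative=occurs → not all inputs occur → does not occur.
Door loop unavailable [OR]: Drive chain down=not, Lower drive VFD is down=not, Safety circuit unavailable=not → no input occurs → does not occur.
Elevator stuck between floors [AND]: Leveling path lost=occurs, Door loop unavailable=not → not all inputs occur → does not occur.

No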